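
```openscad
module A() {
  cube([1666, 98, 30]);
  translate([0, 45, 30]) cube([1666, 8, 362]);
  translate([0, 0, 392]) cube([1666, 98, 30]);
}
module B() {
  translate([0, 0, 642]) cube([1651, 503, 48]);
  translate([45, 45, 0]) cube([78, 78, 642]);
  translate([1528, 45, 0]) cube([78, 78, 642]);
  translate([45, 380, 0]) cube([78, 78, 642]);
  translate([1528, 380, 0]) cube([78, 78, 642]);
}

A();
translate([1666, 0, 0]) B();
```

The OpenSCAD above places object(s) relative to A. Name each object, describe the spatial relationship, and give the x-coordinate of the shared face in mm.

The I-beam's +x face and the table's −x face are both at x = 1666 mm.

A is an I-beam. B is a table. The table is against the I-beam's +x side, with their −y faces flush. The x-coordinate of the shared face is 1666 mm.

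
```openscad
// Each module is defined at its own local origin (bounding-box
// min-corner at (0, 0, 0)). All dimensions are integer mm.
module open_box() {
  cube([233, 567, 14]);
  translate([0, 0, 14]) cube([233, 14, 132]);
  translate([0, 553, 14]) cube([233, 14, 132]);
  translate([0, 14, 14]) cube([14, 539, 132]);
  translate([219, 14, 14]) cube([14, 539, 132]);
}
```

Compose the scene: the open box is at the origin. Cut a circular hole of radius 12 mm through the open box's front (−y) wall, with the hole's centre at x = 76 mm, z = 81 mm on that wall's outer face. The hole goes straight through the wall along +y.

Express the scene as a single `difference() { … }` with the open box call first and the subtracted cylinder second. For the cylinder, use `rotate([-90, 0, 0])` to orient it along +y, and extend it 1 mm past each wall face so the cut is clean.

difference() {
  open_box();
  translate([76, -1, 81]) rotate([-90, 0, 0]) cylinder(h = 16, r = 12);
}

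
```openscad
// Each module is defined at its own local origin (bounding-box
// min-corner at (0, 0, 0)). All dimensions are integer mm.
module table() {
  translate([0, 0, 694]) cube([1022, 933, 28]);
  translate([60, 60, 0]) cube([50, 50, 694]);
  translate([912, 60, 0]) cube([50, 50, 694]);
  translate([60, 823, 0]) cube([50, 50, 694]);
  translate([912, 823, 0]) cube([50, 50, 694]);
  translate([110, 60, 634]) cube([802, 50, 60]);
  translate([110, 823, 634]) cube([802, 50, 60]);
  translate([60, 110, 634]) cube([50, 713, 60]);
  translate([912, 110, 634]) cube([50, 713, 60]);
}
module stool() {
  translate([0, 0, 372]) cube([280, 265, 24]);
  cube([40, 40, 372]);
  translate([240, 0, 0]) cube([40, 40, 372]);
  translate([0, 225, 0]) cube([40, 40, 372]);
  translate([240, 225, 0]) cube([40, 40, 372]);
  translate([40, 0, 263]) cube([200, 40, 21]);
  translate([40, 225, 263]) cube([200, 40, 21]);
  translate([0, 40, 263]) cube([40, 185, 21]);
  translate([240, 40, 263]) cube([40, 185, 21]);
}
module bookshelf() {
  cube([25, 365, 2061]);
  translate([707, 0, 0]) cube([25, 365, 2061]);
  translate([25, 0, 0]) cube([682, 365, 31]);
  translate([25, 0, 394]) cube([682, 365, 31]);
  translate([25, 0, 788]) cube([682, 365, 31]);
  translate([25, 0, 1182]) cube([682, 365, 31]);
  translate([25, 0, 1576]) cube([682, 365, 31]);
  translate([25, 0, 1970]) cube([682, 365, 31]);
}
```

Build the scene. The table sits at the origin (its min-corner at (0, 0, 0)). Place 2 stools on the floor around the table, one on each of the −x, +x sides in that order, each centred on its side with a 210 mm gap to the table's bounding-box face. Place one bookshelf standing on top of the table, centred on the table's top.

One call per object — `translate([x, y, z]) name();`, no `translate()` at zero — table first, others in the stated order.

table();
translate([-490, 334, 0]) stool();
translate([1232, 334, 0]) stool();
translate([145, 284, 722]) bookshelf();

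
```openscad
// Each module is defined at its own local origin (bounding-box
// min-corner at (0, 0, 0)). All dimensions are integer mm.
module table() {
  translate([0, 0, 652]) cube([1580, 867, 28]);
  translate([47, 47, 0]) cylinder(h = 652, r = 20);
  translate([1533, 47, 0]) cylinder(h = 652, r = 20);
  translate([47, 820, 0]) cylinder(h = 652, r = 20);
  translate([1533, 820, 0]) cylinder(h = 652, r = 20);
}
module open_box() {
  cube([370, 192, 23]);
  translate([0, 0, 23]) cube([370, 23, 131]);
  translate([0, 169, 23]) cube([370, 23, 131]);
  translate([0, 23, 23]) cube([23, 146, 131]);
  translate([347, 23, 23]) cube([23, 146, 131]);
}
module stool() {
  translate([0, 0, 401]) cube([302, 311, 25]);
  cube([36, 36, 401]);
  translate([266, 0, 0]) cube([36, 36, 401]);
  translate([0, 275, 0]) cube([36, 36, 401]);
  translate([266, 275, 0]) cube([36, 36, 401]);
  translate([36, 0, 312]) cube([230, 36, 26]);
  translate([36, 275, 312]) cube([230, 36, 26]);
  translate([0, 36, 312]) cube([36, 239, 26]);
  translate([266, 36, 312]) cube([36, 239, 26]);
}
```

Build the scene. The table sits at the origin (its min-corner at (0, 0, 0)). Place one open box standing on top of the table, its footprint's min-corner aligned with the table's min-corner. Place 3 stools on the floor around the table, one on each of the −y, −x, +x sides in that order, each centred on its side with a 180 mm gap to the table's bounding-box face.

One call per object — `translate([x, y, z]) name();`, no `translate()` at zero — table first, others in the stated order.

table();
translate([0, 0, 680]) open_box();
translate([639, -491, 0]) stool();
translate([-482, 278, 0]) stool();
translate([1760, 278, 0]) stool();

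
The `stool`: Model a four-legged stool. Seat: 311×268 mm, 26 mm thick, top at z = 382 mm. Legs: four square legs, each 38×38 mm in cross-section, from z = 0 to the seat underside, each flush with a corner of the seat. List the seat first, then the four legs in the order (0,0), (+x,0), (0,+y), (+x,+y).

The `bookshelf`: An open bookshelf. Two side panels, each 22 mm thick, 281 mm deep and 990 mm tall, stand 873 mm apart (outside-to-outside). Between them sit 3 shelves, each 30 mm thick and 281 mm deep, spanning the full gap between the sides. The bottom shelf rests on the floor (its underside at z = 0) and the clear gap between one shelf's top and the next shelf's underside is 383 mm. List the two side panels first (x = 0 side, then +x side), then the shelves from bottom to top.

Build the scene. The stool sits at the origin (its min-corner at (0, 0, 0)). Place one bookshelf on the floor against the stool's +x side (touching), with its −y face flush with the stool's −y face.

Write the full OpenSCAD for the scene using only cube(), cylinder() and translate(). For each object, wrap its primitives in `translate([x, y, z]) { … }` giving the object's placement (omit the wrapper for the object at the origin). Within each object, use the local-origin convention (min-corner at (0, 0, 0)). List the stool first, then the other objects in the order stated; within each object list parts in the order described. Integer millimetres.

translate([0, 0, 356]) cube([311, 268, 26]);
cube([38, 38, 356]);
translate([273, 0, 0]) cube([38, 38, 356]);
translate([0, 230, 0]) cube([38, 38, 356]);
translate([273, 230, 0]) cube([38, 38, 356]);
translate([311, 0, 0]) {
  cube([22, 281, 990]);
  translate([851, 0, 0]) cube([22, 281, 990]);
  translate([22, 0, 0]) cube([829, 281, 30]);
  translate([22, 0, 413]) cube([829, 281, 30]);
  translate([22, 0, 826]) cube([829, 281, 30]);
}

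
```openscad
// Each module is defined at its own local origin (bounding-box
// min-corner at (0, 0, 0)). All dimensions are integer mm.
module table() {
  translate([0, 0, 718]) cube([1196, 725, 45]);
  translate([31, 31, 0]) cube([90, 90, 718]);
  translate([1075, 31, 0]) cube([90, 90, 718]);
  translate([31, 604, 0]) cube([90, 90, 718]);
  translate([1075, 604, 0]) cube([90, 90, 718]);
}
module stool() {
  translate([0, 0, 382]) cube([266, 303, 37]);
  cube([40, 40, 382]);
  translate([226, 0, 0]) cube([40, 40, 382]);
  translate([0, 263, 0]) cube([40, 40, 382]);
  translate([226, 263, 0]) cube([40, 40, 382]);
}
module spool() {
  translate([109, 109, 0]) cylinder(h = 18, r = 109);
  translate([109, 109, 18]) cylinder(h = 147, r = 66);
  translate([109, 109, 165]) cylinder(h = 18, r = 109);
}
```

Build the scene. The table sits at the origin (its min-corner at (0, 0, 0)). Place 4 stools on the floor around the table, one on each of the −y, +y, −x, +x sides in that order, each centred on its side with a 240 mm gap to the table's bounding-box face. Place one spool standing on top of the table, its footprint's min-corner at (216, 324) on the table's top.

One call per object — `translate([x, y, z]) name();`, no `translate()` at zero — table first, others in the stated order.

table();
translate([465, -543, 0]) stool();
translate([465, 965, 0]) stool();
translate([-506, 211, 0]) stool();
translate([1436, 211, 0]) stool();
translate([216, 324, 763]) spool();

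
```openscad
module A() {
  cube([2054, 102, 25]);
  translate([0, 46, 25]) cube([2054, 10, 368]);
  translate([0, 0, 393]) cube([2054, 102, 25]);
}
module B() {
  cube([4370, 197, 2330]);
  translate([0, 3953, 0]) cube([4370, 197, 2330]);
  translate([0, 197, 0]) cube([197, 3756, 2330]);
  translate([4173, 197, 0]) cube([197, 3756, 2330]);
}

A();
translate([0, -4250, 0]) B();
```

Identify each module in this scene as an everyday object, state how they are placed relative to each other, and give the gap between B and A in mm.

A is an I-beam. B is a house frame. The house frame is on the floor beside the I-beam on its −y side. The gap between the house frame and the I-beam is 100 mm.

The house frame's nearest face is 100 mm from the I-beam's −y face.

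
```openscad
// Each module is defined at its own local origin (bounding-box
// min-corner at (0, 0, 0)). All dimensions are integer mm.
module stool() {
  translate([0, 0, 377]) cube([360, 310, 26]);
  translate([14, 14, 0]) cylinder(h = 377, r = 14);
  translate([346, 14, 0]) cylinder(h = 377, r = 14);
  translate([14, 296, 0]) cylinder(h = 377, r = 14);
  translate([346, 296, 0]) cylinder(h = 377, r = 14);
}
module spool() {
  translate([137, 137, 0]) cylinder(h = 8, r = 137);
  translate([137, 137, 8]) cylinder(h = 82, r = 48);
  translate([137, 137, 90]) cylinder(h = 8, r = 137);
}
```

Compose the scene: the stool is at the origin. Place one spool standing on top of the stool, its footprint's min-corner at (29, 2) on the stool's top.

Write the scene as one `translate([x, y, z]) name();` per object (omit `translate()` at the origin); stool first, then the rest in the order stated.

stool();
translate([29, 2, 403]) spool();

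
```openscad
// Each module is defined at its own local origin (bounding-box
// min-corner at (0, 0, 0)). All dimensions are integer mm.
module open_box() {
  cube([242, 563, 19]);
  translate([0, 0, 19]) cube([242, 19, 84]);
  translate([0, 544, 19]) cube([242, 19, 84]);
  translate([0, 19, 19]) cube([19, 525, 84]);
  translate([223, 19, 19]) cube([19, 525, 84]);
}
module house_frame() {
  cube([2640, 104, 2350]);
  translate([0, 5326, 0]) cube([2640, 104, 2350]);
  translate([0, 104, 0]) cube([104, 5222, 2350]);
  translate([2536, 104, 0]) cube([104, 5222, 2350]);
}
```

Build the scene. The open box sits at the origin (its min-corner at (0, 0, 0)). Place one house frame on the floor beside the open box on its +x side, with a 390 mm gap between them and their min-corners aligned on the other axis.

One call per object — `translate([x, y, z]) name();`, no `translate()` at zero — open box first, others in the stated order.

open_box();
translate([632, 0, 0]) house_frame();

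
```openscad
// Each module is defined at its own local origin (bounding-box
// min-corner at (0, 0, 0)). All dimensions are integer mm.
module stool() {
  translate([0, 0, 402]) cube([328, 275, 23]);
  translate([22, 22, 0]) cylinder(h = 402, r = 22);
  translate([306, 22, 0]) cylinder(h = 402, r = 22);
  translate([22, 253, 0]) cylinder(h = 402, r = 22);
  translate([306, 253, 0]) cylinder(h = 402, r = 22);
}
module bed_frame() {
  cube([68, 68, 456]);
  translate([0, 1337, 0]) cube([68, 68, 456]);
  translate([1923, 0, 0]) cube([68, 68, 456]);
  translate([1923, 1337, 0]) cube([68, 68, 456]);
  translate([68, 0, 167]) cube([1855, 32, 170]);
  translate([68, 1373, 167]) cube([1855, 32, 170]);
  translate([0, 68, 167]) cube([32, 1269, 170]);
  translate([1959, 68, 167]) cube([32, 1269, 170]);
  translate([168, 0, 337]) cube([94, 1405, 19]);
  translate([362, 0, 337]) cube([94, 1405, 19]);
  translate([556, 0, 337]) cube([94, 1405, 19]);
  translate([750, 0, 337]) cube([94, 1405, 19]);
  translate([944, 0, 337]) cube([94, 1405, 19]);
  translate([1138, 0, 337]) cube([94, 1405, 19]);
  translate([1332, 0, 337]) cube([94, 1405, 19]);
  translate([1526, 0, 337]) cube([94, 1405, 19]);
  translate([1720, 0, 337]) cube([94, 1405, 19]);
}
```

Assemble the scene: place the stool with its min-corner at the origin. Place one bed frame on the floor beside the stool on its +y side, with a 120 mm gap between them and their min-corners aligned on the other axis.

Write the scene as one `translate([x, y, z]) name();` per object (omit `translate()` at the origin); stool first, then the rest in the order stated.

stool();
translate([0, 395, 0]) bed_frame();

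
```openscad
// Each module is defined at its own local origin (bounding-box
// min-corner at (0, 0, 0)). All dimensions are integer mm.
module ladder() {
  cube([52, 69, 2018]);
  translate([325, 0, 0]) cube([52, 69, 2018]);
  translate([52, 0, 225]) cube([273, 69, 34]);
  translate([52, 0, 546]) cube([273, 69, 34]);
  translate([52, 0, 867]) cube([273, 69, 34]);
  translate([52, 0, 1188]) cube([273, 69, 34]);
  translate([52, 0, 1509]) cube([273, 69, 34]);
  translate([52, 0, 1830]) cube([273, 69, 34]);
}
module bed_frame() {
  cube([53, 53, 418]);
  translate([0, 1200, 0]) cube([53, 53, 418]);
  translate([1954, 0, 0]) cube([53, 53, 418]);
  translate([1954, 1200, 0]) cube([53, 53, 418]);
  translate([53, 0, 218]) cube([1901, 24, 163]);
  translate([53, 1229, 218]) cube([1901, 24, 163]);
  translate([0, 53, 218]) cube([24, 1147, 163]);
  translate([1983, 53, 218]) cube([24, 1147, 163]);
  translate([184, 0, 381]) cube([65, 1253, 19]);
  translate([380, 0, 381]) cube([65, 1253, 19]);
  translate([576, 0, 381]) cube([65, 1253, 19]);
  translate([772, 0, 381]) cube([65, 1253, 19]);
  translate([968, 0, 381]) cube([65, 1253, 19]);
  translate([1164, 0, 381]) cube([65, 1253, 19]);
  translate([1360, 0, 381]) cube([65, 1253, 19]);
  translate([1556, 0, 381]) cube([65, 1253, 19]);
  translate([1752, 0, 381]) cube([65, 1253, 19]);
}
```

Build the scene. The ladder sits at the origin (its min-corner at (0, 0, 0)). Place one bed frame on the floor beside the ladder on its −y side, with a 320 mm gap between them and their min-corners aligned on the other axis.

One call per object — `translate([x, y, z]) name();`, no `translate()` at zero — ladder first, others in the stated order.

ladder();
translate([0, -1573, 0]) bed_frame();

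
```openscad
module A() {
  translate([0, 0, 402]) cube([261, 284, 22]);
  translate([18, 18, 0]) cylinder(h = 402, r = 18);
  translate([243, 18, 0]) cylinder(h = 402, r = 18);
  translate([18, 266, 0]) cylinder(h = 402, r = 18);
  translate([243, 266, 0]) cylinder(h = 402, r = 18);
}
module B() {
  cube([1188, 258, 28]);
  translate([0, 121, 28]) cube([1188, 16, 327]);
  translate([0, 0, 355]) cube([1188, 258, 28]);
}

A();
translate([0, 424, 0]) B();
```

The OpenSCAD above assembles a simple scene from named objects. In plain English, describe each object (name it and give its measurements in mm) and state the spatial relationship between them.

A is a four-legged stool. The seat is a 261×284×22 mm slab whose top surface is at z = 424 mm; four round legs, each 36 mm in diameter, run from the floor (z = 0) to the underside of the seat, each leg's axis is inset half a diameter from the nearest pair of seat edges (so the leg's bounding box is flush with the corner).

B is an I-beam lying along x, 1188 mm long. Overall section height 383 mm. Two flanges 258 mm wide (y) and 28 mm thick, one on the floor and one at the top; a web 16 mm thick runs between them, centred on the flange width.

The I-beam is on the floor beside the stool on its +y side.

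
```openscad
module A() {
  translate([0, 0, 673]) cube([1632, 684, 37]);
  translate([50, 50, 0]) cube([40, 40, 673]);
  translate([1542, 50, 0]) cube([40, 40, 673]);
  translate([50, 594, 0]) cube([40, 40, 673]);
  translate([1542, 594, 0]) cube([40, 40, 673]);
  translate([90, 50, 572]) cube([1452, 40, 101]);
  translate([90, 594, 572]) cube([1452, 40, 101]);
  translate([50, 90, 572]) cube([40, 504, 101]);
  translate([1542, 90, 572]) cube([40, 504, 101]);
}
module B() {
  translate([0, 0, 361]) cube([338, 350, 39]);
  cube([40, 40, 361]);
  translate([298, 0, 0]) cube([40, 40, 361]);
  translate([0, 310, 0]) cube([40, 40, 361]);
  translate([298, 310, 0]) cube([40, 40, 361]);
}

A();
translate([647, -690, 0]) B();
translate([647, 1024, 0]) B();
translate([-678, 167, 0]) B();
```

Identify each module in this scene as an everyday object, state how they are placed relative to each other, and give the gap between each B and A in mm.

Each stool's nearest face is 340 mm from the table's bounding box.

A is a table. B is a stool. Three stools sit around the table at the −y, +y, −x sides. The gap between each stool and the table is 340 mm.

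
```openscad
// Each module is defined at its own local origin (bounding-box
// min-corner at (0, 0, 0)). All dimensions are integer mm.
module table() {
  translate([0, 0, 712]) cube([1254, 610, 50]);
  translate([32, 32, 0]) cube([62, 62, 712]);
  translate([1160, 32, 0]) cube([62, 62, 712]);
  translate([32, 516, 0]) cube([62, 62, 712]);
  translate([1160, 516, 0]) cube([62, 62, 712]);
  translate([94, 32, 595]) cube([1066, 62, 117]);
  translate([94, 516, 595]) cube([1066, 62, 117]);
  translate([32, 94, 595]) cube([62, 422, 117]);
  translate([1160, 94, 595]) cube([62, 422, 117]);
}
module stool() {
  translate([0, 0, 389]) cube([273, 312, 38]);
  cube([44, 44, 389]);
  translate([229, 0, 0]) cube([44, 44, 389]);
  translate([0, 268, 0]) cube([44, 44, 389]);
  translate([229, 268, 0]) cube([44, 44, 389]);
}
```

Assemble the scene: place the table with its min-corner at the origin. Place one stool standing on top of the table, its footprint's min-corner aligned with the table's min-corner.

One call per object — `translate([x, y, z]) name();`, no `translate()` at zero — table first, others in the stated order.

table();
translate([0, 0, 762]) stool();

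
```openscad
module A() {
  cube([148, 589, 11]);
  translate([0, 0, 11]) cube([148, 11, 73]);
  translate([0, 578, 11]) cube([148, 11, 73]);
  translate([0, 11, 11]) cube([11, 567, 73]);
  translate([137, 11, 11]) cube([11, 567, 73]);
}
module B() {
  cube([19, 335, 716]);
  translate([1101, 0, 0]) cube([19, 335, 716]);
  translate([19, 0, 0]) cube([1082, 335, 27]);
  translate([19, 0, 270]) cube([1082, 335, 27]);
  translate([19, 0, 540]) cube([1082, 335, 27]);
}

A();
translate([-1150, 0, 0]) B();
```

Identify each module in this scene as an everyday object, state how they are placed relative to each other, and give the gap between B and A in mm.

A is an open box. B is a bookshelf. The bookshelf is on the floor beside the open box on its −x side. The gap between the bookshelf and the open box is 30 mm.

The bookshelf's nearest face is 30 mm from the open box's −x face.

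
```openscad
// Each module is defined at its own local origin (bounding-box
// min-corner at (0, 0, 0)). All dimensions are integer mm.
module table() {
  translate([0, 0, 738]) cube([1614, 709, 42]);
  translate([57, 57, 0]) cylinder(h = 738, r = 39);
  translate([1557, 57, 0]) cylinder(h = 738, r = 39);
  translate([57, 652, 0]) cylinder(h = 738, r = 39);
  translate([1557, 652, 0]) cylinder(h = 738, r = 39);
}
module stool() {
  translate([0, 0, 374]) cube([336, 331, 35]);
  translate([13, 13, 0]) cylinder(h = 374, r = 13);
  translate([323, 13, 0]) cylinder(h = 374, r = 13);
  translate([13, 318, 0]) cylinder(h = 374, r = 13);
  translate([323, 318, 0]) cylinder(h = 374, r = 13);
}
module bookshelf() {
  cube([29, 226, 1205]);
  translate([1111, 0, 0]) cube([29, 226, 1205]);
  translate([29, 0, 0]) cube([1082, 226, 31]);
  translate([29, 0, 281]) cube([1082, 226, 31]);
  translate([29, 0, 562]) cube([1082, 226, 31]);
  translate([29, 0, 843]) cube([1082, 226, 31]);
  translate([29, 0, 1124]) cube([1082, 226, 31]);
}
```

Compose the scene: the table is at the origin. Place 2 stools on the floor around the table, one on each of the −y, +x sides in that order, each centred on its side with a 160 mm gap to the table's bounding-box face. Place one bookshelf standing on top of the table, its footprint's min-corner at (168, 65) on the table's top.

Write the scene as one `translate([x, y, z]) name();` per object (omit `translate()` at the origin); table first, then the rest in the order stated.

table();
translate([639, -491, 0]) stool();
translate([1774, 189, 0]) stool();
translate([168, 65, 780]) bookshelf();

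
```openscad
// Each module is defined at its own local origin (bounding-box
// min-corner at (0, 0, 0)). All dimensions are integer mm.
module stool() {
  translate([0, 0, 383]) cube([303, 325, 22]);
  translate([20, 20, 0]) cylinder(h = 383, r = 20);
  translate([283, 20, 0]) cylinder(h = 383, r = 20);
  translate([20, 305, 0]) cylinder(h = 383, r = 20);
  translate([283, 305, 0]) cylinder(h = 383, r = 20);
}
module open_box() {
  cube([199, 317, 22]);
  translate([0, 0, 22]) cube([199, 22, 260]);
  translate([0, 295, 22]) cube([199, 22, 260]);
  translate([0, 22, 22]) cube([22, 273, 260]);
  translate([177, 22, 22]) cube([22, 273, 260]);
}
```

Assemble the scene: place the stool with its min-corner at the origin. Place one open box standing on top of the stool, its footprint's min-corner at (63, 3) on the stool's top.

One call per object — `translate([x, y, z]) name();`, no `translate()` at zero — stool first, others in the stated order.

stool();
translate([63, 3, 405]) open_box();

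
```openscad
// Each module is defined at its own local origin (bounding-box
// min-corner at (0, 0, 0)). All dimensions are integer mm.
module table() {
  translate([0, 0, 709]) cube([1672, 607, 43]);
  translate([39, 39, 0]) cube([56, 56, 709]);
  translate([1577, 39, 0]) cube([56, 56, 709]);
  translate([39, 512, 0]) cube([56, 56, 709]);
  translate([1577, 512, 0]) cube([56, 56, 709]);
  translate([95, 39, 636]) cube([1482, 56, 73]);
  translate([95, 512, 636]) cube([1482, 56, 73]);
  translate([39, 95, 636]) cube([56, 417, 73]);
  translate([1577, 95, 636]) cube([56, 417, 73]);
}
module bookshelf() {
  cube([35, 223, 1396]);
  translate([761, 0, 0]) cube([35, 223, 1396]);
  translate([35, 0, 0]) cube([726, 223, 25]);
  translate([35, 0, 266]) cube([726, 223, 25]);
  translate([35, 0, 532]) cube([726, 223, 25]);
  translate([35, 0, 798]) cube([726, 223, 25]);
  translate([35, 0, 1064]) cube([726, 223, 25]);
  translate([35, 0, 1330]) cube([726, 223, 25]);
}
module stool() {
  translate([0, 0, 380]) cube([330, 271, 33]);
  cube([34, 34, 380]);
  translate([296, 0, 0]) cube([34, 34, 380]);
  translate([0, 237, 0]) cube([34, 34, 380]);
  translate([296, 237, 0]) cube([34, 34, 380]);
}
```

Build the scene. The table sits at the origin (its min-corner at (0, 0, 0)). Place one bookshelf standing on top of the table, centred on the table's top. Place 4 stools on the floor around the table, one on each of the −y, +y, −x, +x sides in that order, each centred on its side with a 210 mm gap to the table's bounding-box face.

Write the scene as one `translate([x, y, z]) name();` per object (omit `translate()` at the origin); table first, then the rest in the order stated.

table();
translate([438, 192, 752]) bookshelf();
translate([671, -481, 0]) stool();
translate([671, 817, 0]) stool();
translate([-540, 168, 0]) stool();
translate([1882, 168, 0]) stool();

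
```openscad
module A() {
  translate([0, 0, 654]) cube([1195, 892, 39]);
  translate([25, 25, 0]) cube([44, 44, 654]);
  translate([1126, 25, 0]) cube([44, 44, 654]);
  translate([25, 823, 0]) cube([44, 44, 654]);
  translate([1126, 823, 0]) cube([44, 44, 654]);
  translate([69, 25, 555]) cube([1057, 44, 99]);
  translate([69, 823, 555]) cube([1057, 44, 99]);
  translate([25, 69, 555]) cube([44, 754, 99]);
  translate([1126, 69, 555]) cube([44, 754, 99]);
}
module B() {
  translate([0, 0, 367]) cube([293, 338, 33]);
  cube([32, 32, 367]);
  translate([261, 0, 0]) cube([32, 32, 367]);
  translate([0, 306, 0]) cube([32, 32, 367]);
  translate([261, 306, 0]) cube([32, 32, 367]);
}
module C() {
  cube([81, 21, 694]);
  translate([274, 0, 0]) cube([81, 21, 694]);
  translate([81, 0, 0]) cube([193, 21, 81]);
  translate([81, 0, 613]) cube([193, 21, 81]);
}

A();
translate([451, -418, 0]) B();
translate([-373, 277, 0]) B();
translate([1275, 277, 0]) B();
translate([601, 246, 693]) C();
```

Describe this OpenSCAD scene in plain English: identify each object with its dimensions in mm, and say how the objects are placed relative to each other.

A is a table: top 1195 mm (x) × 892 mm (y), 39 mm thick, upper face at z = 693 mm, on four 44×44 mm square legs, each inset 25 mm from the nearest pair of top edges, running from z = 0 to the bottom of the top. Four apron rails, 44 mm thick and 99 mm tall, run between adjacent legs with their top edges flush with the underside of the top and their outer faces flush with the legs' outer faces.

B is a simple wooden stool: a rectangular seat 293 mm (x) by 338 mm (y), 33 mm thick, top face at z = 400 mm, on four square legs, each 32×32 mm in cross-section. The legs rest on z = 0, each flush with a corner of the seat.

C is a picture frame with a 193×532 mm rectangular opening (x by z) and a uniform 81 mm border on every side. Frame depth is 21 mm along y. It is built from two vertical stiles running the full outside height and two horizontal rails spanning the gap between the stiles.

Three stools sit around the table at the −y, −x, +x sides. The picture frame is on top of the table.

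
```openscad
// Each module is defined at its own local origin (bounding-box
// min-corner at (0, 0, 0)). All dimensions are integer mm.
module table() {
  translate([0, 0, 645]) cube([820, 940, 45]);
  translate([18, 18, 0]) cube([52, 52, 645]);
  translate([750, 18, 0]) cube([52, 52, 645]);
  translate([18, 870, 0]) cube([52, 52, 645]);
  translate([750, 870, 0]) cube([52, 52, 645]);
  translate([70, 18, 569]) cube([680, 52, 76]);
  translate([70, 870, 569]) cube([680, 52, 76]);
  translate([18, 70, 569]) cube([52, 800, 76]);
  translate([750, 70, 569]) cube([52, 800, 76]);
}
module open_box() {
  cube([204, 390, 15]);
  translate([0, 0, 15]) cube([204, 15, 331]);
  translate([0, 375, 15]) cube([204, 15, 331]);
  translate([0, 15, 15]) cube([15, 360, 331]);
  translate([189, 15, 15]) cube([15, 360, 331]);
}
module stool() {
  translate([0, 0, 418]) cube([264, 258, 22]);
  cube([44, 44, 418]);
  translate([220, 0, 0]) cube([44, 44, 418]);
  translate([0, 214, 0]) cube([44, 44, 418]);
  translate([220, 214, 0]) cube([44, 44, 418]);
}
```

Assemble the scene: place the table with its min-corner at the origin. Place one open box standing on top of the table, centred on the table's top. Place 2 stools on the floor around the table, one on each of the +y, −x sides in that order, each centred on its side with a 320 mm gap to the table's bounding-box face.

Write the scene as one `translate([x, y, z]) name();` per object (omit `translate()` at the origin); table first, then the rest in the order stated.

table();
translate([308, 275, 690]) open_box();
translate([278, 1260, 0]) stool();
translate([-584, 341, 0]) stool();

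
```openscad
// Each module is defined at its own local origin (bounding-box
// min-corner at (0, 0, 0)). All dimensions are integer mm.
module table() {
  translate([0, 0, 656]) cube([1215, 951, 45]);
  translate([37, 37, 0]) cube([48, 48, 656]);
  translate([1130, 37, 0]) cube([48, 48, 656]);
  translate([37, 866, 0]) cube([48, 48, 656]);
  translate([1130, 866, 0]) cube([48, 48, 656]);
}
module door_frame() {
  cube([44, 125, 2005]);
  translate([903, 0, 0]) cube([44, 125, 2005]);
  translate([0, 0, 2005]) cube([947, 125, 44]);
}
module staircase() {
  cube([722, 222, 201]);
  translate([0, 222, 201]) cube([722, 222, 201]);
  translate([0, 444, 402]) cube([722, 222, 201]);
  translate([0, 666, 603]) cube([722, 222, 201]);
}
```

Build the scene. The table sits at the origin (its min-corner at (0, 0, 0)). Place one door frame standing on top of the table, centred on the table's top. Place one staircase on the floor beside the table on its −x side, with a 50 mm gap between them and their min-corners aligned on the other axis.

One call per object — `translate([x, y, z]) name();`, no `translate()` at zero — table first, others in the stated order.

table();
translate([134, 413, 701]) door_frame();
translate([-772, 0, 0]) staircase();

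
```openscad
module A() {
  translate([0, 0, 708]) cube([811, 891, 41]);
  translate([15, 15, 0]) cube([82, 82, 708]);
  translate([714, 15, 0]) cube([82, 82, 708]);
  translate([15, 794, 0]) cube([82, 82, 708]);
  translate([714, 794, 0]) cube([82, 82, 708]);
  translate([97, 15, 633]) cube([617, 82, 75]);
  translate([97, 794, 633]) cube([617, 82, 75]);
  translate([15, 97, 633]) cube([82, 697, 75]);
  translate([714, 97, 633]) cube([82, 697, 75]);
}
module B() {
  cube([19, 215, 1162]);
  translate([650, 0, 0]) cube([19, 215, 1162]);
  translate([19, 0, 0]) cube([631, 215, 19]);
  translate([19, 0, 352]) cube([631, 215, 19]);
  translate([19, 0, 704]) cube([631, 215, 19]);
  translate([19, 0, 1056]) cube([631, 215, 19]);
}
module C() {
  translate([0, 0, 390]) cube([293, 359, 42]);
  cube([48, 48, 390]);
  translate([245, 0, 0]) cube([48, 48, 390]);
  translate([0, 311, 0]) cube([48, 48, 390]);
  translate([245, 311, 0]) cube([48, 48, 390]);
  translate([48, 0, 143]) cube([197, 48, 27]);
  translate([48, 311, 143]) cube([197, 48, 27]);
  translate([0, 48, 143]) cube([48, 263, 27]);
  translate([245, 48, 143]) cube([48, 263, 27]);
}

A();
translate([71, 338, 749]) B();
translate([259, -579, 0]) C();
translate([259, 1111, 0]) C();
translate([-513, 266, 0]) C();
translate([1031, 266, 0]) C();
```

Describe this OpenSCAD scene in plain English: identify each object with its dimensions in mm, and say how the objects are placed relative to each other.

A is a rectangular dining table. The top is 811×891×41 mm with its upper surface at z = 749 mm. It stands on four 82×82 mm square legs, each inset 15 mm from the nearest pair of top edges, running from the floor to the underside of the top. Four apron rails, 82 mm thick and 75 mm tall, run between adjacent legs with their top edges flush with the underside of the top and their outer faces flush with the legs' outer faces.

B is an open bookshelf. Two side panels, each 19 mm thick, 215 mm deep and 1162 mm tall, stand 669 mm apart (outside-to-outside). Between them sit 4 shelves, each 19 mm thick and 215 mm deep, spanning the full gap between the sides. The bottom shelf rests on the floor (its underside at z = 0) and the clear gap between one shelf's top and the next shelf's underside is 333 mm.

C is a four-legged stool. The seat is 293×359 mm, 42 mm thick, top at z = 432 mm. It stands on four square legs, each 48×48 mm in cross-section, from z = 0 to the seat underside, each flush with a corner of the seat. Four stretchers, 48 mm wide and 27 mm tall, connect adjacent legs with their undersides at z = 143 mm, each running between the inner faces of the legs it joins and aligned with the legs' outer faces on the other axis.

The bookshelf is on top of the table, centred. Four stools sit around the table at the −y, +y, −x, +x sides.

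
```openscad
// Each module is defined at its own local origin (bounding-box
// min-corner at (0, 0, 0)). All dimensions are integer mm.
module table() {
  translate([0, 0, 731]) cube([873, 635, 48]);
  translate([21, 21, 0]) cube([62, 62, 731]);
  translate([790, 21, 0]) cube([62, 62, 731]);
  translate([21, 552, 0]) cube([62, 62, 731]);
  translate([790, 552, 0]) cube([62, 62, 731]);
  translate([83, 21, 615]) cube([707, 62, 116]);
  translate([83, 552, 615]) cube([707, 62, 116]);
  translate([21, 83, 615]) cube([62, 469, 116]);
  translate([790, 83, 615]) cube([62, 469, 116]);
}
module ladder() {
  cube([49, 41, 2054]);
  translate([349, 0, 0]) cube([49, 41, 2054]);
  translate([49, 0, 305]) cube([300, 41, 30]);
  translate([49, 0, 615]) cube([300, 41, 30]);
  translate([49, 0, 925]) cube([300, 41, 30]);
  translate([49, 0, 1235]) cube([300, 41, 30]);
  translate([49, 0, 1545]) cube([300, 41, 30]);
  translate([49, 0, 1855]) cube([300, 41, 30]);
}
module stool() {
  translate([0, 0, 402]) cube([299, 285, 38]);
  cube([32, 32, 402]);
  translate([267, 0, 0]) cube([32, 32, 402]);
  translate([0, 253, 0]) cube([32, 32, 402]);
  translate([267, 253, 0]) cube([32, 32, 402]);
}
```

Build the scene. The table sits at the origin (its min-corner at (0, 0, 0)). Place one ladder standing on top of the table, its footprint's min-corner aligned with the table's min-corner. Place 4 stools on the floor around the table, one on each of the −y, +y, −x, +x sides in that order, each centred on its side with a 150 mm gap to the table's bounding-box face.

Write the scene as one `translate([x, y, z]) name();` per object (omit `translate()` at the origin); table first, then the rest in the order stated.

table();
translate([0, 0, 779]) ladder();
translate([287, -435, 0]) stool();
translate([287, 785, 0]) stool();
translate([-449, 175, 0]) stool();
translate([1023, 175, 0]) stool();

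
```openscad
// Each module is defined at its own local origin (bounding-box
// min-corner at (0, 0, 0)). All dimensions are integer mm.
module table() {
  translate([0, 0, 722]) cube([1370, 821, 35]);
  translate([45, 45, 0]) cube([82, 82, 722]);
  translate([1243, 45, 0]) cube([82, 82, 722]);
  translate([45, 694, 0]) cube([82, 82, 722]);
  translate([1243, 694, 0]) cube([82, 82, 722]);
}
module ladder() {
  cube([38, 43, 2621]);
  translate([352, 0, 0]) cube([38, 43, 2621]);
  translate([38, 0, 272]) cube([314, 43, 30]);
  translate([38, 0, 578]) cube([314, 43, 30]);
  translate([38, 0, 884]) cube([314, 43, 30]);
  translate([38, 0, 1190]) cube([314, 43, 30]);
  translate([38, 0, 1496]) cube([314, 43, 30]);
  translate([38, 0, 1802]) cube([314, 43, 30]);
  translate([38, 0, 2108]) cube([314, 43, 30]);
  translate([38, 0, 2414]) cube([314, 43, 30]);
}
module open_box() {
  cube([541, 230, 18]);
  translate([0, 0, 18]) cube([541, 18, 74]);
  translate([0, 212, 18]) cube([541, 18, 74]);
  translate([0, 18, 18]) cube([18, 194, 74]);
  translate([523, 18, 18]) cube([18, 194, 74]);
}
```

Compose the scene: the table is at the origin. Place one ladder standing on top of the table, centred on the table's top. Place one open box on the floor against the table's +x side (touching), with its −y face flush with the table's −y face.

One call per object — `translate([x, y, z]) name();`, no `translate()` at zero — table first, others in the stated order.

table();
translate([490, 389, 757]) ladder();
translate([1370, 0, 0]) open_box();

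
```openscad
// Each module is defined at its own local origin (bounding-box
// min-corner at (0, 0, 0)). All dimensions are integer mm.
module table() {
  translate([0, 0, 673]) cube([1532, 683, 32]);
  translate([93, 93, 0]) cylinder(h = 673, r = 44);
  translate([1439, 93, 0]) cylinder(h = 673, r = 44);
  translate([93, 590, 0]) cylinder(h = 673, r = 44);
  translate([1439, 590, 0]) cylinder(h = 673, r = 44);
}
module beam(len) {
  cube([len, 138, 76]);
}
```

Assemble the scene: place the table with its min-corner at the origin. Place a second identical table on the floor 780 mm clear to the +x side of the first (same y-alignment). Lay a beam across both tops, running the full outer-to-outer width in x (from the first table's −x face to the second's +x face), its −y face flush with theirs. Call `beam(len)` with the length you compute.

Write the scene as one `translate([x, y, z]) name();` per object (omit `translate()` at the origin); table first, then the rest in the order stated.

table();
translate([2312, 0, 0]) table();
translate([0, 0, 705]) beam(3844);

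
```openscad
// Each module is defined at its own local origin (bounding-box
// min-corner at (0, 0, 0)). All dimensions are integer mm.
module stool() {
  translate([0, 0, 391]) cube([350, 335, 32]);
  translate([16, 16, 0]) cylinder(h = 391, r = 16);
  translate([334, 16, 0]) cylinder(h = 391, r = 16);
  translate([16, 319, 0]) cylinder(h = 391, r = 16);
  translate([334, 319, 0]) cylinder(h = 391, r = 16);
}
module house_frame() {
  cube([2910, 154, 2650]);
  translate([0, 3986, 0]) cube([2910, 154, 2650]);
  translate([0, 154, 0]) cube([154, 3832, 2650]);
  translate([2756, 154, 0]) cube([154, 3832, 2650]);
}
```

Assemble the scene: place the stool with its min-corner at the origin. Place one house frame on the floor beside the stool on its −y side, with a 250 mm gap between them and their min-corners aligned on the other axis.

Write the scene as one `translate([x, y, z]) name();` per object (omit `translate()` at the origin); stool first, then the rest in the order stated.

stool();
translate([0, -4390, 0]) house_frame();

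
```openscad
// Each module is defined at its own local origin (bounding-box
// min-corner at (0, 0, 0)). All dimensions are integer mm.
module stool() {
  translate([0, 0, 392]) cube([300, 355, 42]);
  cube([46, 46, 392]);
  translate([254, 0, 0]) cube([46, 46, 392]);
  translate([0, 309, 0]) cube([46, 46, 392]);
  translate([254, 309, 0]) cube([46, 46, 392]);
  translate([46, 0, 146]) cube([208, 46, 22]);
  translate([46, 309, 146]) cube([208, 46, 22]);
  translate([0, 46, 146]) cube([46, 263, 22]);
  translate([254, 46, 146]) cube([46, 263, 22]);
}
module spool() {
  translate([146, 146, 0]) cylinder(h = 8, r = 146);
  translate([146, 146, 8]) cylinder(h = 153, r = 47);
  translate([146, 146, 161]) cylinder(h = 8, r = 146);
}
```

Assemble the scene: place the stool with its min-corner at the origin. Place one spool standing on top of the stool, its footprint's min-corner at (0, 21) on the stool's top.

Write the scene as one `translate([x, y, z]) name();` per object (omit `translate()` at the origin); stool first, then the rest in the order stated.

stool();
translate([0, 21, 434]) spool();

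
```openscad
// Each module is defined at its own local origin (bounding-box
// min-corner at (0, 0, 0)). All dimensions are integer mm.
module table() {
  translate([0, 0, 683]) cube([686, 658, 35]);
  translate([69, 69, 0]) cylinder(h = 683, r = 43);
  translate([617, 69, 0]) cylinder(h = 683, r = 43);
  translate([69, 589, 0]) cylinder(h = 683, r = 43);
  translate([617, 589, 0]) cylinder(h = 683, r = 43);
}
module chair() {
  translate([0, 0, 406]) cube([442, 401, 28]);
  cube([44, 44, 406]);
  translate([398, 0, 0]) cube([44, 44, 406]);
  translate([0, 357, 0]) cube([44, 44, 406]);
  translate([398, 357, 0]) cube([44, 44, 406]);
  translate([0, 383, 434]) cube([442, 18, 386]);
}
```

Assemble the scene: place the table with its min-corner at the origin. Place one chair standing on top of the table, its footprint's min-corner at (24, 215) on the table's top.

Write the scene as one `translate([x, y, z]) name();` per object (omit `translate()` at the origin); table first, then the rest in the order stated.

table();
translate([24, 215, 718]) chair();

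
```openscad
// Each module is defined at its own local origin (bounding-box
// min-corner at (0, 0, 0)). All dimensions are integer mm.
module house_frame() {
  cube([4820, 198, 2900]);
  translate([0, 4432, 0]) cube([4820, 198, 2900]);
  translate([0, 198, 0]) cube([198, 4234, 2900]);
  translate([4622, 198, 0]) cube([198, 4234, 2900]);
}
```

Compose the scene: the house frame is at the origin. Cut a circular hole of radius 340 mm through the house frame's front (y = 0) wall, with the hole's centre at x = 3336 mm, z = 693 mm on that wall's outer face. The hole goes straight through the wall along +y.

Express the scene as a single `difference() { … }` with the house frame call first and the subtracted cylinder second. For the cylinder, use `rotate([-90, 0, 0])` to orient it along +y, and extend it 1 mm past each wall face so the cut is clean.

difference() {
  house_frame();
  translate([3336, -1, 693]) rotate([-90, 0, 0]) cylinder(h = 200, r = 340);
}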